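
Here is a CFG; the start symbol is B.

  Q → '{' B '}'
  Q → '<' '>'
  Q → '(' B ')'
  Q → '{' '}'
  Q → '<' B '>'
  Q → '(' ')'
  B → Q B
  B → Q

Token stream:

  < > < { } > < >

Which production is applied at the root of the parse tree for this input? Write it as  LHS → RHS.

[B [Q < >] [B [Q < [B [Q { }]] >] [B [Q < >]]]]

B → Q B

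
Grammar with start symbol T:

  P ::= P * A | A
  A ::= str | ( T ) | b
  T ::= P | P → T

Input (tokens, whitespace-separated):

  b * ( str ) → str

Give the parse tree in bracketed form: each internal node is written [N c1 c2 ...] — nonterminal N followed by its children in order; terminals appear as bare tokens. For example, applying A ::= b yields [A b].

[T [P [P [A b]] * [A ( [T [P [A str]]] )]] → [T [P [A str]]]]

T
P → T
P * A → T
A * A → T
b * A → T
b * ( T ) → T
b * ( P ) → T
b * ( A ) → T
b * ( str ) → T
b * ( str ) → P
b * ( str ) → A
b * ( str ) → str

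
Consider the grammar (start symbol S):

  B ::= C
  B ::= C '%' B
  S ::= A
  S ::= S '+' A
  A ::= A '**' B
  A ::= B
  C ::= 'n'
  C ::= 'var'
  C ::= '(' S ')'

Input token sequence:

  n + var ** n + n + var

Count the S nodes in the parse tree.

[S [S [S [S [A [B [C n]]]] + [A [A [B [C var]]] ** [B [C n]]]] + [A [B [C n]]]] + [A [B [C var]]]]

4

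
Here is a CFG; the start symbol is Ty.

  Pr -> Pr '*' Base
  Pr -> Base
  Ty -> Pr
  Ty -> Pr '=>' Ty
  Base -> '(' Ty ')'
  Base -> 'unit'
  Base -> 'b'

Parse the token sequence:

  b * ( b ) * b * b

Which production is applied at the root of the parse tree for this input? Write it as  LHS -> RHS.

Ty -> Pr

[Ty [Pr [Pr [Pr [Pr [Base b]] * [Base ( [Ty [Pr [Base b]]] )]] * [Base b]] * [Base b]]]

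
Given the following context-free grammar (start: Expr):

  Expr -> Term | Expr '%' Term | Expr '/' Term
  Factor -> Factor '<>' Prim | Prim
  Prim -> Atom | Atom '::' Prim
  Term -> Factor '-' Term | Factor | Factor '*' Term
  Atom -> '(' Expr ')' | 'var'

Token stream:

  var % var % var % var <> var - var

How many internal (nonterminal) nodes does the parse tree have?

27

[Expr [Expr [Expr [Expr [Term [Factor [Prim [Atom var]]]]] % [Term [Factor [Prim [Atom var]]]]] % [Term [Factor [Prim [Atom var]]]]] % [Term [Factor [Factor [Prim [Atom var]]] <> [Prim [Atom var]]] - [Term [Factor [Prim [Atom var]]]]]]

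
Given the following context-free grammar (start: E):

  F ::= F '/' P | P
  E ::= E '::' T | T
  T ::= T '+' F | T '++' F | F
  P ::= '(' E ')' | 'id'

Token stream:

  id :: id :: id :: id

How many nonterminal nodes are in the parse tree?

16

[E [E [E [E [T [F [P id]]]] :: [T [F [P id]]]] :: [T [F [P id]]]] :: [T [F [P id]]]]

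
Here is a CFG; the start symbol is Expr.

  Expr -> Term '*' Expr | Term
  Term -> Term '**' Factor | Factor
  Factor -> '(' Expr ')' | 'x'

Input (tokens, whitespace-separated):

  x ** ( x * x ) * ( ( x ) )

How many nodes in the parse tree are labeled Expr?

6

[Expr [Term [Term [Factor x]] ** [Factor ( [Expr [Term [Factor x]] * [Expr [Term [Factor x]]]] )]] * [Expr [Term [Factor ( [Expr [Term [Factor ( [Expr [Term [Factor x]]] )]]] )]]]]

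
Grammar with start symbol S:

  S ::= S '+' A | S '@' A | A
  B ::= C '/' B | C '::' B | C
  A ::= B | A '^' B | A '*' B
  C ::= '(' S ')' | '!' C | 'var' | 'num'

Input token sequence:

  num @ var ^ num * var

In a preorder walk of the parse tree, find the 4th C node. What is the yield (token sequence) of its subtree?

var

[S [S [A [B [C num]]]] @ [A [A [A [B [C var]]] ^ [B [C num]]] * [B [C var]]]]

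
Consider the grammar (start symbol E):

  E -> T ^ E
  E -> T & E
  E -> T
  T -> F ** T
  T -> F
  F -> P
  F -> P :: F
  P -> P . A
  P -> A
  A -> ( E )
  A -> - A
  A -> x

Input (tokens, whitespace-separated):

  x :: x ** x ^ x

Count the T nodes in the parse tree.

3

[E [T [F [P [A x]] :: [F [P [A x]]]] ** [T [F [P [A x]]]]] ^ [E [T [F [P [A x]]]]]]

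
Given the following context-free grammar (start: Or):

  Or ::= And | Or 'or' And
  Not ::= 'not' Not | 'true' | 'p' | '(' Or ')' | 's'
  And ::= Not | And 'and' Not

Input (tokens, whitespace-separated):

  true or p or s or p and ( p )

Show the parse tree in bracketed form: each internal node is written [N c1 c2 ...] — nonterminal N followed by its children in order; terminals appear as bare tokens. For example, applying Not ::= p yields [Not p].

[Or [Or [Or [Or [And [Not true]]] or [And [Not p]]] or [And [Not s]]] or [And [And [Not p]] and [Not ( [Or [And [Not p]]] )]]]

Or
Or or And
Or or And or And
Or or And or And or And
And or And or And or And
Not or And or And or And
true or And or And or And
true or Not or And or And
true or p or And or And
true or p or Not or And
true or p or s or And
true or p or s or And and Not
true or p or s or Not and Not
true or p or s or p and Not
true or p or s or p and ( Or )
true or p or s or p and ( And )
true or p or s or p and ( Not )
true or p or s or p and ( p )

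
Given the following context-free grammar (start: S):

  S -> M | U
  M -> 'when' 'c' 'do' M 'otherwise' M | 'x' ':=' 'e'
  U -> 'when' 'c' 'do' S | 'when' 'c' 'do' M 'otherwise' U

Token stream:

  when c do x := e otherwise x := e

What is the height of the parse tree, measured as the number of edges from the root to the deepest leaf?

[S [M when c do [M x := e] otherwise [M x := e]]]

3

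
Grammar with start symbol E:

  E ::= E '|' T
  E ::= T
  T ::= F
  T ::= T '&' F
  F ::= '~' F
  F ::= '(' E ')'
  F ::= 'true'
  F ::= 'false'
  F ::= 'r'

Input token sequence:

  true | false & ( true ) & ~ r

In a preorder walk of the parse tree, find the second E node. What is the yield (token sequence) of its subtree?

[E [E [T [F true]]] | [T [T [T [F false]] & [F ( [E [T [F true]]] )]] & [F ~ [F r]]]]

true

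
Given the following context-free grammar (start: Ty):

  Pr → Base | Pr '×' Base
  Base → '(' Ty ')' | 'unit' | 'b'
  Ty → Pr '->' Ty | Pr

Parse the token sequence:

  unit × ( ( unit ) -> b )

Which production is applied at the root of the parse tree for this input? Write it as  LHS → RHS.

[Ty [Pr [Pr [Base unit]] × [Base ( [Ty [Pr [Base ( [Ty [Pr [Base unit]]] )]] -> [Ty [Pr [Base b]]]] )]]]

Ty → Pr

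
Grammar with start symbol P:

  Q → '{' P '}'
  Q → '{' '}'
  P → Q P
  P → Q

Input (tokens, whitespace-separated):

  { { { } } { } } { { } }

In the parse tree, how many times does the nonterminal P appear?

[P [Q { [P [Q { [P [Q { }]] }] [P [Q { }]]] }] [P [Q { [P [Q { }]] }]]]

6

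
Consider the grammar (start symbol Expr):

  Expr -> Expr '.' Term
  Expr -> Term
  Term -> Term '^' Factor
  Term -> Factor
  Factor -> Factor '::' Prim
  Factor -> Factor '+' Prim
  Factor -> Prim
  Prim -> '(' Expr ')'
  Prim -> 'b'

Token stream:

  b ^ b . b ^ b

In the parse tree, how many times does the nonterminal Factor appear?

[Expr [Expr [Term [Term [Factor [Prim b]]] ^ [Factor [Prim b]]]] . [Term [Term [Factor [Prim b]]] ^ [Factor [Prim b]]]]

4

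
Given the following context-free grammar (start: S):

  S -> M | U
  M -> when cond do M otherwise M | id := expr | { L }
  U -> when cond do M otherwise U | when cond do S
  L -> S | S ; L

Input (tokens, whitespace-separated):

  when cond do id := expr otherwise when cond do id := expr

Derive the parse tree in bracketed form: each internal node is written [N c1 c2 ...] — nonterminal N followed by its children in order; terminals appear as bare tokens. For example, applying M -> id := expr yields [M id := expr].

S
U
when cond do M otherwise U
when cond do id := expr otherwise U
when cond do id := expr otherwise when cond do S
when cond do id := expr otherwise when cond do M
when cond do id := expr otherwise when cond do id := expr

[S [U when cond do [M id := expr] otherwise [U when cond do [S [M id := expr]]]]]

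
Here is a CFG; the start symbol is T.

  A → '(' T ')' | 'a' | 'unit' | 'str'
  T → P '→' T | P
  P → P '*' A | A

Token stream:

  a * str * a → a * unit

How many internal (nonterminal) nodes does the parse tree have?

[T [P [P [P [A a]] * [A str]] * [A a]] → [T [P [P [A a]] * [A unit]]]]

12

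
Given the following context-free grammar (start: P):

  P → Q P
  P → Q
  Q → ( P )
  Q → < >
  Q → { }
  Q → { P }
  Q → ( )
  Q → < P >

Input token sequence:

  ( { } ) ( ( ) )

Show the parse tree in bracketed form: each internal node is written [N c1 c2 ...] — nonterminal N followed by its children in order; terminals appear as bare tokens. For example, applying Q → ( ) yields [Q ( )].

P
Q P
( P ) P
( Q ) P
( { } ) P
( { } ) Q
( { } ) ( P )
( { } ) ( Q )
( { } ) ( ( ) )

[P [Q ( [P [Q { }]] )] [P [Q ( [P [Q ( )]] )]]]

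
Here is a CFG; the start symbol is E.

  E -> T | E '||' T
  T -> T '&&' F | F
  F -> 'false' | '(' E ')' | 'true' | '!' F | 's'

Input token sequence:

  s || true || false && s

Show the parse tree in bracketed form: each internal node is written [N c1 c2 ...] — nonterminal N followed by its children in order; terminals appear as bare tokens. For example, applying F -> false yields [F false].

[E [E [E [T [F s]]] || [T [F true]]] || [T [T [F false]] && [F s]]]

E
E || T
E || T || T
T || T || T
F || T || T
s || T || T
s || F || T
s || true || T
s || true || T && F
s || true || F && F
s || true || false && F
s || true || false && s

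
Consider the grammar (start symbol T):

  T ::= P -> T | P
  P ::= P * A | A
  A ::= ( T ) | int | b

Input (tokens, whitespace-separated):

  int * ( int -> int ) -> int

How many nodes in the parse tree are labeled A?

[T [P [P [A int]] * [A ( [T [P [A int]] -> [T [P [A int]]]] )]] -> [T [P [A int]]]]

5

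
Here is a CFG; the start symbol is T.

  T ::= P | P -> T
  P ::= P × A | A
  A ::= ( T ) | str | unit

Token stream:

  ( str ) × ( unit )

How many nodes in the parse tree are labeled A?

4

[T [P [P [A ( [T [P [A str]]] )]] × [A ( [T [P [A unit]]] )]]]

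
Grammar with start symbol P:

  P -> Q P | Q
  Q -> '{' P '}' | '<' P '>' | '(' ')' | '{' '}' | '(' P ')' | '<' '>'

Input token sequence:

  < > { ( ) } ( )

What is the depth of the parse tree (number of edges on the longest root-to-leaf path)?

[P [Q < >] [P [Q { [P [Q ( )]] }] [P [Q ( )]]]]

5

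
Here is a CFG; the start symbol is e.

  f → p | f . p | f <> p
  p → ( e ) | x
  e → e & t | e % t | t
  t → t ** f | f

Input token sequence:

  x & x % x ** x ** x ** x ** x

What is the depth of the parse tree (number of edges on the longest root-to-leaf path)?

[e [e [e [t [f [p x]]]] & [t [f [p x]]]] % [t [t [t [t [t [f [p x]]] ** [f [p x]]] ** [f [p x]]] ** [f [p x]]] ** [f [p x]]]]

8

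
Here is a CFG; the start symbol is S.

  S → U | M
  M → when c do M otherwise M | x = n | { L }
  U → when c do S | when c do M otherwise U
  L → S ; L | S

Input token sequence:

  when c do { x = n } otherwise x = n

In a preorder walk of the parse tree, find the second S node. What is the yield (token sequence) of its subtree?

x = n

[S [M when c do [M { [L [S [M x = n]]] }] otherwise [M x = n]]]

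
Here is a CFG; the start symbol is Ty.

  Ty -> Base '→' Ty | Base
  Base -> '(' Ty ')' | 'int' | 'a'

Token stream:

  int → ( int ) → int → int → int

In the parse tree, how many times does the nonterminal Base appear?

6

[Ty [Base int] → [Ty [Base ( [Ty [Base int]] )] → [Ty [Base int] → [Ty [Base int] → [Ty [Base int]]]]]]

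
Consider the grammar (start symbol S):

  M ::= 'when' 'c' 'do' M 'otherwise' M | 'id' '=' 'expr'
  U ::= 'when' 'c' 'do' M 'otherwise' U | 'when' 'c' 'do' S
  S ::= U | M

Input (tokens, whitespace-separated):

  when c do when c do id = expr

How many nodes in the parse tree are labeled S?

3

[S [U when c do [S [U when c do [S [M id = expr]]]]]]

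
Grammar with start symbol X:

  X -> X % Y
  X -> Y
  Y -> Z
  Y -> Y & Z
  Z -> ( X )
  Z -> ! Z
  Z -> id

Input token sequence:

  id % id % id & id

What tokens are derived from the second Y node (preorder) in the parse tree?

id

[X [X [X [Y [Z id]]] % [Y [Z id]]] % [Y [Y [Z id]] & [Z id]]]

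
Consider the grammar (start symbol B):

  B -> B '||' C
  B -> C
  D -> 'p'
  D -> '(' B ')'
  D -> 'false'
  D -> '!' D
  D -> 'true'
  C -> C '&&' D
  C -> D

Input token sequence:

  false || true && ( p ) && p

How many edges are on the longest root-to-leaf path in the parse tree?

7

[B [B [C [D false]]] || [C [C [C [D true]] && [D ( [B [C [D p]]] )]] && [D p]]]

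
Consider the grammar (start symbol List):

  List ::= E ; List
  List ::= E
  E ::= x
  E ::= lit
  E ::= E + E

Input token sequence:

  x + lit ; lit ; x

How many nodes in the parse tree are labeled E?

[List [E [E x] + [E lit]] ; [List [E lit] ; [List [E x]]]]

5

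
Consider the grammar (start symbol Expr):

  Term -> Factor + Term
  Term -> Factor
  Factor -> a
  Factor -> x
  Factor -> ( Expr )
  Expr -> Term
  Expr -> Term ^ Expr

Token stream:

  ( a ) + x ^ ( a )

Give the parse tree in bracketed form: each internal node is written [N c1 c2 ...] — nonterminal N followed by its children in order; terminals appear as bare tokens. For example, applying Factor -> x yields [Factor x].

[Expr [Term [Factor ( [Expr [Term [Factor a]]] )] + [Term [Factor x]]] ^ [Expr [Term [Factor ( [Expr [Term [Factor a]]] )]]]]

Expr
Term ^ Expr
Factor + Term ^ Expr
( Expr ) + Term ^ Expr
( Term ) + Term ^ Expr
( Factor ) + Term ^ Expr
( a ) + Term ^ Expr
( a ) + Factor ^ Expr
( a ) + x ^ Expr
( a ) + x ^ Term
( a ) + x ^ Factor
( a ) + x ^ ( Expr )
( a ) + x ^ ( Term )
( a ) + x ^ ( Factor )
( a ) + x ^ ( a )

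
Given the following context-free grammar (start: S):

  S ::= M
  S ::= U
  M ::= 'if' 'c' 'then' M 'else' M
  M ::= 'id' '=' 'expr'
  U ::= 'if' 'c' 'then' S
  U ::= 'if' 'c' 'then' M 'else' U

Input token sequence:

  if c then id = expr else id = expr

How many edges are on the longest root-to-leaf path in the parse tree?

3

[S [M if c then [M id = expr] else [M id = expr]]]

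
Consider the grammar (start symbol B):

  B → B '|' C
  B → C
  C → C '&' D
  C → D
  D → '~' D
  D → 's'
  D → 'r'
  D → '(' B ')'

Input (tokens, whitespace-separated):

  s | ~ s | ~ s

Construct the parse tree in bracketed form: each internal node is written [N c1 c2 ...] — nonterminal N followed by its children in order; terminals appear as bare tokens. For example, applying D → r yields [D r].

[B [B [B [C [D s]]] | [C [D ~ [D s]]]] | [C [D ~ [D s]]]]

B
B | C
B | C | C
C | C | C
D | C | C
s | C | C
s | D | C
s | ~ D | C
s | ~ s | C
s | ~ s | D
s | ~ s | ~ D
s | ~ s | ~ s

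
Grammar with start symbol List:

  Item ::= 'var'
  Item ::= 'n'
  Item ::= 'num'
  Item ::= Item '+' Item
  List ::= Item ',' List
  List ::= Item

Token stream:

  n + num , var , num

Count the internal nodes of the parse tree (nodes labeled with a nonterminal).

[List [Item [Item n] + [Item num]] , [List [Item var] , [List [Item num]]]]

8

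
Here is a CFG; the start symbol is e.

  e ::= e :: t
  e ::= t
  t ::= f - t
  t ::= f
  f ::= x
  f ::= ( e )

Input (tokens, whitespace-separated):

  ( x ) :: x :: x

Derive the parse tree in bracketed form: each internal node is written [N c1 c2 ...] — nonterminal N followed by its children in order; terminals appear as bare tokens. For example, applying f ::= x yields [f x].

[e [e [e [t [f ( [e [t [f x]]] )]]] :: [t [f x]]] :: [t [f x]]]

e
e :: t
e :: t :: t
t :: t :: t
f :: t :: t
( e ) :: t :: t
( t ) :: t :: t
( f ) :: t :: t
( x ) :: t :: t
( x ) :: f :: t
( x ) :: x :: t
( x ) :: x :: f
( x ) :: x :: x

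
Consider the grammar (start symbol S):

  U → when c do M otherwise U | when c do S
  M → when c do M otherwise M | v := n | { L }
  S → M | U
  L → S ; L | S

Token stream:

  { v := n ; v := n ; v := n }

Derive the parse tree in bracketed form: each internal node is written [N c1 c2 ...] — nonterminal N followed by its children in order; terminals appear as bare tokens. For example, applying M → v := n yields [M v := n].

[S [M { [L [S [M v := n]] ; [L [S [M v := n]] ; [L [S [M v := n]]]]] }]]

S
M
{ L }
{ S ; L }
{ M ; L }
{ v := n ; L }
{ v := n ; S ; L }
{ v := n ; M ; L }
{ v := n ; v := n ; L }
{ v := n ; v := n ; S }
{ v := n ; v := n ; M }
{ v := n ; v := n ; v := n }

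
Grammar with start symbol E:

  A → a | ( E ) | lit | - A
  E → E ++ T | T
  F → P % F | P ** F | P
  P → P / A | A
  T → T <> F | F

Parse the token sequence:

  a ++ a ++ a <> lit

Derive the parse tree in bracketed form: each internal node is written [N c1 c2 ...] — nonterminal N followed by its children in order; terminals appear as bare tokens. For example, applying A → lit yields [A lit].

[E [E [E [T [F [P [A a]]]]] ++ [T [F [P [A a]]]]] ++ [T [T [F [P [A a]]]] <> [F [P [A lit]]]]]

E
E ++ T
E ++ T ++ T
T ++ T ++ T
F ++ T ++ T
P ++ T ++ T
A ++ T ++ T
a ++ T ++ T
a ++ F ++ T
a ++ P ++ T
a ++ A ++ T
a ++ a ++ T
a ++ a ++ T <> F
a ++ a ++ F <> F
a ++ a ++ P <> F
a ++ a ++ A <> F
a ++ a ++ a <> F
a ++ a ++ a <> P
a ++ a ++ a <> A
a ++ a ++ a <> lit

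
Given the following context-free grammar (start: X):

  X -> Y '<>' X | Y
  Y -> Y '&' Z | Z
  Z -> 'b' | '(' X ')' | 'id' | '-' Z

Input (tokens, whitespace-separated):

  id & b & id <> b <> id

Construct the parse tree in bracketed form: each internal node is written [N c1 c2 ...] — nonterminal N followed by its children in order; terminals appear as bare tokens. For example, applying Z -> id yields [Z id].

X
Y <> X
Y & Z <> X
Y & Z & Z <> X
Z & Z & Z <> X
id & Z & Z <> X
id & b & Z <> X
id & b & id <> X
id & b & id <> Y <> X
id & b & id <> Z <> X
id & b & id <> b <> X
id & b & id <> b <> Y
id & b & id <> b <> Z
id & b & id <> b <> id

[X [Y [Y [Y [Z id]] & [Z b]] & [Z id]] <> [X [Y [Z b]] <> [X [Y [Z id]]]]]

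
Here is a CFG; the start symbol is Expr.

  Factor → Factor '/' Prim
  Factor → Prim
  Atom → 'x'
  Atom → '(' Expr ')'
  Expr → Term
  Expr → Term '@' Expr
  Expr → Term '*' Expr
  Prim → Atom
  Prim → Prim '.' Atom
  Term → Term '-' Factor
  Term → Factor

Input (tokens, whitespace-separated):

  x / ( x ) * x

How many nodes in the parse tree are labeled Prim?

[Expr [Term [Factor [Factor [Prim [Atom x]]] / [Prim [Atom ( [Expr [Term [Factor [Prim [Atom x]]]]] )]]]] * [Expr [Term [Factor [Prim [Atom x]]]]]]

4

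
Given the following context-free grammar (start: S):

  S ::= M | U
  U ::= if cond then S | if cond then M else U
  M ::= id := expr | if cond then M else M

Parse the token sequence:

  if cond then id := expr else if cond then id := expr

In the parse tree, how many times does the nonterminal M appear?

2

[S [U if cond then [M id := expr] else [U if cond then [S [M id := expr]]]]]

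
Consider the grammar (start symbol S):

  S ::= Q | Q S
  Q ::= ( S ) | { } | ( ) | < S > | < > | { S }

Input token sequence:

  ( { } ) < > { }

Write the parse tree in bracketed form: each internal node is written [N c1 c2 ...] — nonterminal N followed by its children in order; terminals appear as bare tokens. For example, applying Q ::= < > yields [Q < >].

[S [Q ( [S [Q { }]] )] [S [Q < >] [S [Q { }]]]]

S
Q S
( S ) S
( Q ) S
( { } ) S
( { } ) Q S
( { } ) < > S
( { } ) < > Q
( { } ) < > { }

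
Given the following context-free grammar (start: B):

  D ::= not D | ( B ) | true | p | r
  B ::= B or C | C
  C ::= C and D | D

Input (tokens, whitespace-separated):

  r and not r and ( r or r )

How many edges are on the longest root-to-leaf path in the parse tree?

7

[B [C [C [C [D r]] and [D not [D r]]] and [D ( [B [B [C [D r]]] or [C [D r]]] )]]]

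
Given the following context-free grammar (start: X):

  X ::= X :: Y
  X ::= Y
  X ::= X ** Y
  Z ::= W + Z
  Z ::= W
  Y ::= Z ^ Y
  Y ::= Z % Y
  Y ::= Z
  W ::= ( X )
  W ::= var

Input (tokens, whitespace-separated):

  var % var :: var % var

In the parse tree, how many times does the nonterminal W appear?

4

[X [X [Y [Z [W var]] % [Y [Z [W var]]]]] :: [Y [Z [W var]] % [Y [Z [W var]]]]]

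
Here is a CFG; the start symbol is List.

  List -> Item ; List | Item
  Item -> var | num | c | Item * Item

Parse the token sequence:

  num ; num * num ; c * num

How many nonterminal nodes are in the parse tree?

10

[List [Item num] ; [List [Item [Item num] * [Item num]] ; [List [Item [Item c] * [Item num]]]]]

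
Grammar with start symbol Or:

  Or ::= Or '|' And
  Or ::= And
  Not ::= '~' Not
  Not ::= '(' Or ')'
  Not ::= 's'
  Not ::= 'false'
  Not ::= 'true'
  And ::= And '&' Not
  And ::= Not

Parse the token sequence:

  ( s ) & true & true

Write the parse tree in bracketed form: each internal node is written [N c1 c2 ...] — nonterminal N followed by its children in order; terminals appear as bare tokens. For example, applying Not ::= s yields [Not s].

[Or [And [And [And [Not ( [Or [And [Not s]]] )]] & [Not true]] & [Not true]]]

Or
And
And & Not
And & Not & Not
Not & Not & Not
( Or ) & Not & Not
( And ) & Not & Not
( Not ) & Not & Not
( s ) & Not & Not
( s ) & true & Not
( s ) & true & true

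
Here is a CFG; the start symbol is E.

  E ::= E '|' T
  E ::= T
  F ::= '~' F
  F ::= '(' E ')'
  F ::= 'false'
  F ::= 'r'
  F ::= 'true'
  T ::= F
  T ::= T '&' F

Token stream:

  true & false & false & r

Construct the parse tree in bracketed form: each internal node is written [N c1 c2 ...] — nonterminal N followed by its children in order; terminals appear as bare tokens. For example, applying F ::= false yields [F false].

E
T
T & F
T & F & F
T & F & F & F
F & F & F & F
true & F & F & F
true & false & F & F
true & false & false & F
true & false & false & r

[E [T [T [T [T [F true]] & [F false]] & [F false]] & [F r]]]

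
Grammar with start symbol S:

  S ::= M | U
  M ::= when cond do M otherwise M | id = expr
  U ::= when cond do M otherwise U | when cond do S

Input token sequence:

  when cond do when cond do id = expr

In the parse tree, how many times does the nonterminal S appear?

[S [U when cond do [S [U when cond do [S [M id = expr]]]]]]

3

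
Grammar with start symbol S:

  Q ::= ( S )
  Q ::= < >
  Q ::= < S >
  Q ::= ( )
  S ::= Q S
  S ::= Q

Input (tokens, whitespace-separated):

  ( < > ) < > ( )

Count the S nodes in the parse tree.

4

[S [Q ( [S [Q < >]] )] [S [Q < >] [S [Q ( )]]]]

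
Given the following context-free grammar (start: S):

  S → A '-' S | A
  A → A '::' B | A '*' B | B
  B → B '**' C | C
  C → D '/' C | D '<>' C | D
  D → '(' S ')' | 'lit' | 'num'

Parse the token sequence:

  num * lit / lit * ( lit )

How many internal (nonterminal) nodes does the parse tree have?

[S [A [A [A [B [C [D num]]]] * [B [C [D lit] / [C [D lit]]]]] * [B [C [D ( [S [A [B [C [D lit]]]]] )]]]]]

20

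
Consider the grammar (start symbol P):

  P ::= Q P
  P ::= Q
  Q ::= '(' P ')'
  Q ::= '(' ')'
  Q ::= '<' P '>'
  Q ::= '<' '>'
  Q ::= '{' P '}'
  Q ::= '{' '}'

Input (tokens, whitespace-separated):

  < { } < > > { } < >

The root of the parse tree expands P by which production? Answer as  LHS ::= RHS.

P ::= Q P

[P [Q < [P [Q { }] [P [Q < >]]] >] [P [Q { }] [P [Q < >]]]]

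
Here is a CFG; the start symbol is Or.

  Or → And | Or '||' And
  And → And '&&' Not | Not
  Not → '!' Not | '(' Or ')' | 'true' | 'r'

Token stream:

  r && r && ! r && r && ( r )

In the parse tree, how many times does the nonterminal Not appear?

[Or [And [And [And [And [And [Not r]] && [Not r]] && [Not ! [Not r]]] && [Not r]] && [Not ( [Or [And [Not r]]] )]]]

7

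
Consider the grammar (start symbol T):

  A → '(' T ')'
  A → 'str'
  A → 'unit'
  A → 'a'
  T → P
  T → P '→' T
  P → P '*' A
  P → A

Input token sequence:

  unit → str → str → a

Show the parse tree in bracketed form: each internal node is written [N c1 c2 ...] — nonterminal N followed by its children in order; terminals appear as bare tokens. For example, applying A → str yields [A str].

T
P → T
A → T
unit → T
unit → P → T
unit → A → T
unit → str → T
unit → str → P → T
unit → str → A → T
unit → str → str → T
unit → str → str → P
unit → str → str → A
unit → str → str → a

[T [P [A unit]] → [T [P [A str]] → [T [P [A str]] → [T [P [A a]]]]]]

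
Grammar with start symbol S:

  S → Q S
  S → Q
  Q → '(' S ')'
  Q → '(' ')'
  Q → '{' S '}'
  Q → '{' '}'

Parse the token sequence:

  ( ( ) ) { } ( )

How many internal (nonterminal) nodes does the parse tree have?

[S [Q ( [S [Q ( )]] )] [S [Q { }] [S [Q ( )]]]]

8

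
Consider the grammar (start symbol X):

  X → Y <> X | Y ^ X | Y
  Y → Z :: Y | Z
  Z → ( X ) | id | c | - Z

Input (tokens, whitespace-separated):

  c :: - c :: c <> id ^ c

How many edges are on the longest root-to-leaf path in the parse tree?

5

[X [Y [Z c] :: [Y [Z - [Z c]] :: [Y [Z c]]]] <> [X [Y [Z id]] ^ [X [Y [Z c]]]]]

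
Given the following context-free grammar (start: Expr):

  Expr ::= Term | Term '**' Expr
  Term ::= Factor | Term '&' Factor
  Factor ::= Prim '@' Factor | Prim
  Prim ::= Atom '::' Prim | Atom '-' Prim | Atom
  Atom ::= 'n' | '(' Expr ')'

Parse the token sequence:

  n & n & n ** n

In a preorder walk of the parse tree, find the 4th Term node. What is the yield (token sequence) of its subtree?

n

[Expr [Term [Term [Term [Factor [Prim [Atom n]]]] & [Factor [Prim [Atom n]]]] & [Factor [Prim [Atom n]]]] ** [Expr [Term [Factor [Prim [Atom n]]]]]]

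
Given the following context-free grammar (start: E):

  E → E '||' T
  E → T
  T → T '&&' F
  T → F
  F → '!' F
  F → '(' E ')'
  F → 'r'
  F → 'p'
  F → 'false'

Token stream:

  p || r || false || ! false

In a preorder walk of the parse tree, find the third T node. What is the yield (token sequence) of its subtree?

[E [E [E [E [T [F p]]] || [T [F r]]] || [T [F false]]] || [T [F ! [F false]]]]

false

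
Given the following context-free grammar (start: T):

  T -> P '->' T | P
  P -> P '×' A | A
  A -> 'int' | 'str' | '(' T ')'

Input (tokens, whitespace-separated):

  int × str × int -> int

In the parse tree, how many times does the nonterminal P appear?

[T [P [P [P [A int]] × [A str]] × [A int]] -> [T [P [A int]]]]

4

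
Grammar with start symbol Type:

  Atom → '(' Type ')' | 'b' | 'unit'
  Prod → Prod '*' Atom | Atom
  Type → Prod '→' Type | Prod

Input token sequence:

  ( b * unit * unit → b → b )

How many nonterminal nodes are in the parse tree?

[Type [Prod [Atom ( [Type [Prod [Prod [Prod [Atom b]] * [Atom unit]] * [Atom unit]] → [Type [Prod [Atom b]] → [Type [Prod [Atom b]]]]] )]]]

16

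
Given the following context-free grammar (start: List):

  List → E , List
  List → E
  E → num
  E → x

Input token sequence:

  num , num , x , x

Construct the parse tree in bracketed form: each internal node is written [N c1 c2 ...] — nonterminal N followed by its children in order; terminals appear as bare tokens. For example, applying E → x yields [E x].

[List [E num] , [List [E num] , [List [E x] , [List [E x]]]]]

List
E , List
num , List
num , E , List
num , num , List
num , num , E , List
num , num , x , List
num , num , x , E
num , num , x , x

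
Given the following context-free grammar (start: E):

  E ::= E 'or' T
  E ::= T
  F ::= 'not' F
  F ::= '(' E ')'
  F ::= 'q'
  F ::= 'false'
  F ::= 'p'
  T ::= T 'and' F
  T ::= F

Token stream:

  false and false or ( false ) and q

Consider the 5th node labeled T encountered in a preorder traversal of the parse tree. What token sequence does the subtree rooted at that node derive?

false

[E [E [T [T [F false]] and [F false]]] or [T [T [F ( [E [T [F false]]] )]] and [F q]]]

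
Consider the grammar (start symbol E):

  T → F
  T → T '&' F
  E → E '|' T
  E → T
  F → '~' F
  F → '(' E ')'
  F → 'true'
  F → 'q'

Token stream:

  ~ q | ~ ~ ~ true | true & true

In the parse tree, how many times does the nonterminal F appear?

[E [E [E [T [F ~ [F q]]]] | [T [F ~ [F ~ [F ~ [F true]]]]]] | [T [T [F true]] & [F true]]]

8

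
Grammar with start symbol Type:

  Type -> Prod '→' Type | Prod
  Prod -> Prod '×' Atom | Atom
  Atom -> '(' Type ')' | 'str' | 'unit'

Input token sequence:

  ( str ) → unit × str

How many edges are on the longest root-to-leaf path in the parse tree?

[Type [Prod [Atom ( [Type [Prod [Atom str]]] )]] → [Type [Prod [Prod [Atom unit]] × [Atom str]]]]

6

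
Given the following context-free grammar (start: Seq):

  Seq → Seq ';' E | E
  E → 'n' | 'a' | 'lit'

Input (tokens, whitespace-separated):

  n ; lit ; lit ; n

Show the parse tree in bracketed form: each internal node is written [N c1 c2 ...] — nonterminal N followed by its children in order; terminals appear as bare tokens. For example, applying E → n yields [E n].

Seq
Seq ; E
Seq ; E ; E
Seq ; E ; E ; E
E ; E ; E ; E
n ; E ; E ; E
n ; lit ; E ; E
n ; lit ; lit ; E
n ; lit ; lit ; n

[Seq [Seq [Seq [Seq [E n]] ; [E lit]] ; [E lit]] ; [E n]]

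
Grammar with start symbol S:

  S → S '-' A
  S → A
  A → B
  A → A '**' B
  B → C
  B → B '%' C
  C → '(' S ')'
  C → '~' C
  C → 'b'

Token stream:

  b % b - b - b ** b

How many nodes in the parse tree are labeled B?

[S [S [S [A [B [B [C b]] % [C b]]]] - [A [B [C b]]]] - [A [A [B [C b]]] ** [B [C b]]]]

5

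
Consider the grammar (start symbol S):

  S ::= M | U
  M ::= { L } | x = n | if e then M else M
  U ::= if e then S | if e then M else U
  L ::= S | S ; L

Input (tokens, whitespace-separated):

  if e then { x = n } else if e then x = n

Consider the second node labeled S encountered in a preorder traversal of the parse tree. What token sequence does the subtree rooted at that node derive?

x = n

[S [U if e then [M { [L [S [M x = n]]] }] else [U if e then [S [M x = n]]]]]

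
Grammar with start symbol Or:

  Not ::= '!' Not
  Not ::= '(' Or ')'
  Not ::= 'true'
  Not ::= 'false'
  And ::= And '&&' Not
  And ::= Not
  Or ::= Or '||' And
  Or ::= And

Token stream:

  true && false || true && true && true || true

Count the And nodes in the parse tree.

6

[Or [Or [Or [And [And [Not true]] && [Not false]]] || [And [And [And [Not true]] && [Not true]] && [Not true]]] || [And [Not true]]]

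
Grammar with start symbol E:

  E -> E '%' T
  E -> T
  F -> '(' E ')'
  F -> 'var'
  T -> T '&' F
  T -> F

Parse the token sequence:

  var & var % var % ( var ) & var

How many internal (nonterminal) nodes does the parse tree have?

16

[E [E [E [T [T [F var]] & [F var]]] % [T [F var]]] % [T [T [F ( [E [T [F var]]] )]] & [F var]]]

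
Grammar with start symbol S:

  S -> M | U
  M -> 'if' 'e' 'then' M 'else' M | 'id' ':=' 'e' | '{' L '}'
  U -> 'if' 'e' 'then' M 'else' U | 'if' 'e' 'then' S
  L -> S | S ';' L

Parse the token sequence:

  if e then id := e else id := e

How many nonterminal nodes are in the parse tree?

[S [M if e then [M id := e] else [M id := e]]]

4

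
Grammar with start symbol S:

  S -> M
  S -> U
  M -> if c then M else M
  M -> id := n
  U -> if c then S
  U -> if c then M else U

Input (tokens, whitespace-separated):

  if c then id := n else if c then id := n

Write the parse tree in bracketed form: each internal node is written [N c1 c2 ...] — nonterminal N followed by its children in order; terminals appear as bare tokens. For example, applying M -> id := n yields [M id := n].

S
U
if c then M else U
if c then id := n else U
if c then id := n else if c then S
if c then id := n else if c then M
if c then id := n else if c then id := n

[S [U if c then [M id := n] else [U if c then [S [M id := n]]]]]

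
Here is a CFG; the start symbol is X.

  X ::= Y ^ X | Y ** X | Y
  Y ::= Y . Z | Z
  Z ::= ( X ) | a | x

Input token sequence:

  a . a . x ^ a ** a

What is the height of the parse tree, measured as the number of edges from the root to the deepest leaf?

5

[X [Y [Y [Y [Z a]] . [Z a]] . [Z x]] ^ [X [Y [Z a]] ** [X [Y [Z a]]]]]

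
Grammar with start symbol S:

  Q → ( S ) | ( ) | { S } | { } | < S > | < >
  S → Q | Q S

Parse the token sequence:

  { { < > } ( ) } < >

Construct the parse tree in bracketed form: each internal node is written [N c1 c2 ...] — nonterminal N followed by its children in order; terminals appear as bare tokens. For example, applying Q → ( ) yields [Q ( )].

[S [Q { [S [Q { [S [Q < >]] }] [S [Q ( )]]] }] [S [Q < >]]]

S
Q S
{ S } S
{ Q S } S
{ { S } S } S
{ { Q } S } S
{ { < > } S } S
{ { < > } Q } S
{ { < > } ( ) } S
{ { < > } ( ) } Q
{ { < > } ( ) } < >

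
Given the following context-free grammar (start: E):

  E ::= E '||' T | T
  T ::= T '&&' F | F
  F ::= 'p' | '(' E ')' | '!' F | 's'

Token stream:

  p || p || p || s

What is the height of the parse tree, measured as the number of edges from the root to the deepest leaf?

6

[E [E [E [E [T [F p]]] || [T [F p]]] || [T [F p]]] || [T [F s]]]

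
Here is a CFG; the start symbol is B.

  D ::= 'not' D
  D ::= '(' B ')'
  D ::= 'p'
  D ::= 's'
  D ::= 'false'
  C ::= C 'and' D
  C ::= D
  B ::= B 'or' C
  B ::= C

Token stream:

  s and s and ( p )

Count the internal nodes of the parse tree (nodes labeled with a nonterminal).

[B [C [C [C [D s]] and [D s]] and [D ( [B [C [D p]]] )]]]

10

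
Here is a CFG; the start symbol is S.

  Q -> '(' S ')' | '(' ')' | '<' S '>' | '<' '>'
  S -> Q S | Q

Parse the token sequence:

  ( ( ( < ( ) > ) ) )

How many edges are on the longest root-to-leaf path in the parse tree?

[S [Q ( [S [Q ( [S [Q ( [S [Q < [S [Q ( )]] >]] )]] )]] )]]

10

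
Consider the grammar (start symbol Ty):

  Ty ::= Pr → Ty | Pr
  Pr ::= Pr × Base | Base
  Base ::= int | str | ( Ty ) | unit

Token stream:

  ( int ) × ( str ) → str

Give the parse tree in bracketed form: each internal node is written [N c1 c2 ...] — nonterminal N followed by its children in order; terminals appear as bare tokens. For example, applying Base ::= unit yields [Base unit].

Ty
Pr → Ty
Pr × Base → Ty
Base × Base → Ty
( Ty ) × Base → Ty
( Pr ) × Base → Ty
( Base ) × Base → Ty
( int ) × Base → Ty
( int ) × ( Ty ) → Ty
( int ) × ( Pr ) → Ty
( int ) × ( Base ) → Ty
( int ) × ( str ) → Ty
( int ) × ( str ) → Pr
( int ) × ( str ) → Base
( int ) × ( str ) → str

[Ty [Pr [Pr [Base ( [Ty [Pr [Base int]]] )]] × [Base ( [Ty [Pr [Base str]]] )]] → [Ty [Pr [Base str]]]]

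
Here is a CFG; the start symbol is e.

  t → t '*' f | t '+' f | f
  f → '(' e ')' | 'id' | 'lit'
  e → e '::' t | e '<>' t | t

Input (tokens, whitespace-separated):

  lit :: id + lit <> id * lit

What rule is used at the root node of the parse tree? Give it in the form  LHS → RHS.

e → e '<>' t

[e [e [e [t [f lit]]] :: [t [t [f id]] + [f lit]]] <> [t [t [f id]] * [f lit]]]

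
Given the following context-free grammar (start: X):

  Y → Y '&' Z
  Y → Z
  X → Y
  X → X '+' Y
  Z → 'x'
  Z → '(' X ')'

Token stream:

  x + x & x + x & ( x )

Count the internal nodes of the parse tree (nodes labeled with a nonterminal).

16

[X [X [X [Y [Z x]]] + [Y [Y [Z x]] & [Z x]]] + [Y [Y [Z x]] & [Z ( [X [Y [Z x]]] )]]]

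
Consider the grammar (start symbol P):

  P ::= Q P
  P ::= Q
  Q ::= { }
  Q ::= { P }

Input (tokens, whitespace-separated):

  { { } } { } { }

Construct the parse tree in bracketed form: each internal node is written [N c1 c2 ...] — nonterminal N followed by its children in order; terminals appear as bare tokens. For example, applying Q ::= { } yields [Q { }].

[P [Q { [P [Q { }]] }] [P [Q { }] [P [Q { }]]]]

P
Q P
{ P } P
{ Q } P
{ { } } P
{ { } } Q P
{ { } } { } P
{ { } } { } Q
{ { } } { } { }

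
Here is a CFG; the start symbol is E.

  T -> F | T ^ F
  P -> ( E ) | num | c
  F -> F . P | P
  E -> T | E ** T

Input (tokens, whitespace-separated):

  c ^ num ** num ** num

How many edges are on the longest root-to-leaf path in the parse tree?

[E [E [E [T [T [F [P c]]] ^ [F [P num]]]] ** [T [F [P num]]]] ** [T [F [P num]]]]

7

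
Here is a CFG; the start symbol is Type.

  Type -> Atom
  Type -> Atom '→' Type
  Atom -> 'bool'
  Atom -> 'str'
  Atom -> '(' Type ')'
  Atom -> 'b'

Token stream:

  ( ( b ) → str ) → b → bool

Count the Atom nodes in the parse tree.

[Type [Atom ( [Type [Atom ( [Type [Atom b]] )] → [Type [Atom str]]] )] → [Type [Atom b] → [Type [Atom bool]]]]

6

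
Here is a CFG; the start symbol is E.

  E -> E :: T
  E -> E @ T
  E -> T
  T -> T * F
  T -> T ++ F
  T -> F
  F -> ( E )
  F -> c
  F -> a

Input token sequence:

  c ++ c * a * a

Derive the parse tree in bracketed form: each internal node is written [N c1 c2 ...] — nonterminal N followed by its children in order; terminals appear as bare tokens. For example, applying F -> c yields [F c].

[E [T [T [T [T [F c]] ++ [F c]] * [F a]] * [F a]]]

E
T
T * F
T * F * F
T ++ F * F * F
F ++ F * F * F
c ++ F * F * F
c ++ c * F * F
c ++ c * a * F
c ++ c * a * a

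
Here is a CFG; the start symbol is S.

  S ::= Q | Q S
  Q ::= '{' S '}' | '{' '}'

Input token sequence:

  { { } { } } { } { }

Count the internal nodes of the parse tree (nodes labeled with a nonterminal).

10

[S [Q { [S [Q { }] [S [Q { }]]] }] [S [Q { }] [S [Q { }]]]]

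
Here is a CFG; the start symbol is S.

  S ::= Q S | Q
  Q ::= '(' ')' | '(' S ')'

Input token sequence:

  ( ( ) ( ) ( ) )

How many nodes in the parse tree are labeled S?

[S [Q ( [S [Q ( )] [S [Q ( )] [S [Q ( )]]]] )]]

4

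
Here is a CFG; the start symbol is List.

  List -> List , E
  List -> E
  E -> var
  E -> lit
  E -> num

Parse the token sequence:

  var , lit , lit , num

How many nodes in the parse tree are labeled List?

4

[List [List [List [List [E var]] , [E lit]] , [E lit]] , [E num]]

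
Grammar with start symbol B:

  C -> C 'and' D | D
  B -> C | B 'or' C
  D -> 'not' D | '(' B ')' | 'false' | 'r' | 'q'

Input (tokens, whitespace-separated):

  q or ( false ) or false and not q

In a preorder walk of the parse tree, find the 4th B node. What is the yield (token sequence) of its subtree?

[B [B [B [C [D q]]] or [C [D ( [B [C [D false]]] )]]] or [C [C [D false]] and [D not [D q]]]]

false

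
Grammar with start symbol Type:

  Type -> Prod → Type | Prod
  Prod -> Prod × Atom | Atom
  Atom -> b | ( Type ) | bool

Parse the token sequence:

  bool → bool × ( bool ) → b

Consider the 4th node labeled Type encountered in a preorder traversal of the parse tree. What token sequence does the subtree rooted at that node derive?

[Type [Prod [Atom bool]] → [Type [Prod [Prod [Atom bool]] × [Atom ( [Type [Prod [Atom bool]]] )]] → [Type [Prod [Atom b]]]]]

b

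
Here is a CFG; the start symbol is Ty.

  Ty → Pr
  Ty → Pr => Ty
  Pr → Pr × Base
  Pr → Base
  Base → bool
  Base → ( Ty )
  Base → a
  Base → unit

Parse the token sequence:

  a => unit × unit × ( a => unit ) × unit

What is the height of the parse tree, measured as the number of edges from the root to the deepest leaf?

9

[Ty [Pr [Base a]] => [Ty [Pr [Pr [Pr [Pr [Base unit]] × [Base unit]] × [Base ( [Ty [Pr [Base a]] => [Ty [Pr [Base unit]]]] )]] × [Base unit]]]]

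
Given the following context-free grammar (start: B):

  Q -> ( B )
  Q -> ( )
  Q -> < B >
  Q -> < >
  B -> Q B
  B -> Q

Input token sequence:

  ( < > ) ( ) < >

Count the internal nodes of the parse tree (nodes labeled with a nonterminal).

[B [Q ( [B [Q < >]] )] [B [Q ( )] [B [Q < >]]]]

8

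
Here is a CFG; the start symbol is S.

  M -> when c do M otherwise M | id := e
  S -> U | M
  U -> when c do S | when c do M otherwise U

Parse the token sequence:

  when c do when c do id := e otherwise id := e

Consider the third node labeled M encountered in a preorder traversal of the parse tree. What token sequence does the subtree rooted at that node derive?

id := e

[S [U when c do [S [M when c do [M id := e] otherwise [M id := e]]]]]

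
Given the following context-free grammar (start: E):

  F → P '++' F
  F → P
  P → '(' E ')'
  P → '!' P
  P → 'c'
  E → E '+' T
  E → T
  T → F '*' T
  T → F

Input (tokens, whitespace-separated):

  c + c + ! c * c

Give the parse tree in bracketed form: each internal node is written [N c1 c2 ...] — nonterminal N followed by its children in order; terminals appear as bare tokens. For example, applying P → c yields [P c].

E
E + T
E + T + T
T + T + T
F + T + T
P + T + T
c + T + T
c + F + T
c + P + T
c + c + T
c + c + F * T
c + c + P * T
c + c + ! P * T
c + c + ! c * T
c + c + ! c * F
c + c + ! c * P
c + c + ! c * c

[E [E [E [T [F [P c]]]] + [T [F [P c]]]] + [T [F [P ! [P c]]] * [T [F [P c]]]]]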